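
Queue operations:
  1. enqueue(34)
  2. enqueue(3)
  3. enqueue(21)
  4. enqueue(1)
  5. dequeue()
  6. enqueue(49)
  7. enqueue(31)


enqueue(34) -> [34]
enqueue(3) -> [34, 3]
enqueue(21) -> [34, 3, 21]
enqueue(1) -> [34, 3, 21, 1]
dequeue()->34, [3, 21, 1]
enqueue(49) -> [3, 21, 1, 49]
enqueue(31) -> [3, 21, 1, 49, 31]

Final queue: [3, 21, 1, 49, 31]


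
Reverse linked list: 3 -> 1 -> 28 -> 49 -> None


Step 1: curr=3, set curr.next=prev(None) | reversed so far: 3
Step 2: curr=1, set curr.next=prev(3) | reversed so far: 1 -> 3
Step 3: curr=28, set curr.next=prev(1) | reversed so far: 28 -> 1 -> 3
Step 4: curr=49, set curr.next=prev(28) | reversed so far: 49 -> 28 -> 1 -> 3

49 -> 28 -> 1 -> 3 -> None


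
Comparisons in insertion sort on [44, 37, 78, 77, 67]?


Algorithm: insertion sort
Input: [44, 37, 78, 77, 67]
Sorted: [37, 44, 67, 77, 78]

7


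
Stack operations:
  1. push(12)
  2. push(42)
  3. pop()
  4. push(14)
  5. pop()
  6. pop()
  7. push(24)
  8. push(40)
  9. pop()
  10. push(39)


push(12) -> [12]
push(42) -> [12, 42]
pop()->42, [12]
push(14) -> [12, 14]
pop()->14, [12]
pop()->12, []
push(24) -> [24]
push(40) -> [24, 40]
pop()->40, [24]
push(39) -> [24, 39]

Final stack: [24, 39]


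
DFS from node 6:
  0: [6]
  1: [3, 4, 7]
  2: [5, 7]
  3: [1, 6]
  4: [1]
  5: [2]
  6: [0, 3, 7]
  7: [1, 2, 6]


Visit 6, push [7, 3, 0]
Visit 0, push []
Visit 3, push [1]
Visit 1, push [7, 4]
Visit 4, push []
Visit 7, push [2]
Visit 2, push [5]
Visit 5, push []

DFS order: [6, 0, 3, 1, 4, 7, 2, 5]


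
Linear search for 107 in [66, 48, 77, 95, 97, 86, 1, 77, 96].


i=0: 66!=107
i=1: 48!=107
i=2: 77!=107
i=3: 95!=107
i=4: 97!=107
i=5: 86!=107
i=6: 1!=107
i=7: 77!=107
i=8: 96!=107

Not found, 9 comps


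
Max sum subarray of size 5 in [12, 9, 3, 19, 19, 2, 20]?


[0:5]: 62
[1:6]: 52
[2:7]: 63

Max: 63 at [2:7]


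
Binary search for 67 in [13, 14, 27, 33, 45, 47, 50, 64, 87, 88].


Step 1: lo=0, hi=9, mid=4, val=45
Step 2: lo=5, hi=9, mid=7, val=64
Step 3: lo=8, hi=9, mid=8, val=87

Not found


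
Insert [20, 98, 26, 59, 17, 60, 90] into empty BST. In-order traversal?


Insert 20: root
Insert 98: R from 20
Insert 26: R from 20 -> L from 98
Insert 59: R from 20 -> L from 98 -> R from 26
Insert 17: L from 20
Insert 60: R from 20 -> L from 98 -> R from 26 -> R from 59
Insert 90: R from 20 -> L from 98 -> R from 26 -> R from 59 -> R from 60

In-order: [17, 20, 26, 59, 60, 90, 98]


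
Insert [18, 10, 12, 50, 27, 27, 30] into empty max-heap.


Insert 18: [18]
Insert 10: [18, 10]
Insert 12: [18, 10, 12]
Insert 50: [50, 18, 12, 10]
Insert 27: [50, 27, 12, 10, 18]
Insert 27: [50, 27, 27, 10, 18, 12]
Insert 30: [50, 27, 30, 10, 18, 12, 27]

Final heap: [50, 27, 30, 10, 18, 12, 27]


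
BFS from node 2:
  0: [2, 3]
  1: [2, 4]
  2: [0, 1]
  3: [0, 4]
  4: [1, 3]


Visit 2, enqueue [0, 1]
Visit 0, enqueue [3]
Visit 1, enqueue [4]
Visit 3, enqueue []
Visit 4, enqueue []

BFS order: [2, 0, 1, 3, 4]


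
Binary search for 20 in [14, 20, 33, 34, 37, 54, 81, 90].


Step 1: lo=0, hi=7, mid=3, val=34
Step 2: lo=0, hi=2, mid=1, val=20

Found at index 1


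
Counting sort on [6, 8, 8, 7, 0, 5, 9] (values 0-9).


Input: [6, 8, 8, 7, 0, 5, 9]
Counts: [1, 0, 0, 0, 0, 1, 1, 1, 2, 1]

Sorted: [0, 5, 6, 7, 8, 8, 9]


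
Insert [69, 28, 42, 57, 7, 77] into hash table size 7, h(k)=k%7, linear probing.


Insert 69: h=6 -> slot 6
Insert 28: h=0 -> slot 0
Insert 42: h=0, 1 probes -> slot 1
Insert 57: h=1, 1 probes -> slot 2
Insert 7: h=0, 3 probes -> slot 3
Insert 77: h=0, 4 probes -> slot 4

Table: [28, 42, 57, 7, 77, None, 69]


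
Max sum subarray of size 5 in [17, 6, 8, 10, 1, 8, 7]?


[0:5]: 42
[1:6]: 33
[2:7]: 34

Max: 42 at [0:5]


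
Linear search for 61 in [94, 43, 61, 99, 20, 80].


i=0: 94!=61
i=1: 43!=61
i=2: 61==61 found!

Found at 2, 3 comps


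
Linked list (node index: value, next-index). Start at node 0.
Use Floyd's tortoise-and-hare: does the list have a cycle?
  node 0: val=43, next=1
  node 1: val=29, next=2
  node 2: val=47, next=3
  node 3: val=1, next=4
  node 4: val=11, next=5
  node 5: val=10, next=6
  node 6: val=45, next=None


Floyd's tortoise (slow, +1) and hare (fast, +2):
  init: slow=0, fast=0
  step 1: slow=1, fast=2
  step 2: slow=2, fast=4
  step 3: slow=3, fast=6
  step 4: fast -> None, no cycle

Cycle: no


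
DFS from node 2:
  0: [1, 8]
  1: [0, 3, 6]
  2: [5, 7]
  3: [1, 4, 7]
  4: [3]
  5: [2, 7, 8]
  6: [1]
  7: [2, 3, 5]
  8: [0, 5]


Visit 2, push [7, 5]
Visit 5, push [8, 7]
Visit 7, push [3]
Visit 3, push [4, 1]
Visit 1, push [6, 0]
Visit 0, push [8]
Visit 8, push []
Visit 6, push []
Visit 4, push []

DFS order: [2, 5, 7, 3, 1, 0, 8, 6, 4]


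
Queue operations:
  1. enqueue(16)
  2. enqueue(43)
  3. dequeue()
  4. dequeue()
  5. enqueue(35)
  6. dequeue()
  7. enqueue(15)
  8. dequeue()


enqueue(16) -> [16]
enqueue(43) -> [16, 43]
dequeue()->16, [43]
dequeue()->43, []
enqueue(35) -> [35]
dequeue()->35, []
enqueue(15) -> [15]
dequeue()->15, []

Final queue: []


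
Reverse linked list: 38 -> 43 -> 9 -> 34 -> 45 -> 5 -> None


Step 1: curr=38, set curr.next=prev(None) | reversed so far: 38
Step 2: curr=43, set curr.next=prev(38) | reversed so far: 43 -> 38
Step 3: curr=9, set curr.next=prev(43) | reversed so far: 9 -> 43 -> 38
Step 4: curr=34, set curr.next=prev(9) | reversed so far: 34 -> 9 -> 43 -> 38
Step 5: curr=45, set curr.next=prev(34) | reversed so far: 45 -> 34 -> 9 -> 43 -> 38
Step 6: curr=5, set curr.next=prev(45) | reversed so far: 5 -> 45 -> 34 -> 9 -> 43 -> 38

5 -> 45 -> 34 -> 9 -> 43 -> 38 -> None


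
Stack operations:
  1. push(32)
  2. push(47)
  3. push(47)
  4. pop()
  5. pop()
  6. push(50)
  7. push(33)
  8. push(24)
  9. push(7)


push(32) -> [32]
push(47) -> [32, 47]
push(47) -> [32, 47, 47]
pop()->47, [32, 47]
pop()->47, [32]
push(50) -> [32, 50]
push(33) -> [32, 50, 33]
push(24) -> [32, 50, 33, 24]
push(7) -> [32, 50, 33, 24, 7]

Final stack: [32, 50, 33, 24, 7]


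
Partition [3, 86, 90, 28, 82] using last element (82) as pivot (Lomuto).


Pivot: 82
  3 <= 82: advance i (no swap)
  28 <= 82: swap -> [3, 28, 90, 86, 82]
Place pivot at 2: [3, 28, 82, 86, 90]

Partitioned: [3, 28, 82, 86, 90]


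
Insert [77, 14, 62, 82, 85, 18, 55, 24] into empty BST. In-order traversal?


Insert 77: root
Insert 14: L from 77
Insert 62: L from 77 -> R from 14
Insert 82: R from 77
Insert 85: R from 77 -> R from 82
Insert 18: L from 77 -> R from 14 -> L from 62
Insert 55: L from 77 -> R from 14 -> L from 62 -> R from 18
Insert 24: L from 77 -> R from 14 -> L from 62 -> R from 18 -> L from 55

In-order: [14, 18, 24, 55, 62, 77, 82, 85]


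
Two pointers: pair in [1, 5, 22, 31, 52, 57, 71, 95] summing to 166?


lo=0(1)+hi=7(95)=96
lo=1(5)+hi=7(95)=100
lo=2(22)+hi=7(95)=117
lo=3(31)+hi=7(95)=126
lo=4(52)+hi=7(95)=147
lo=5(57)+hi=7(95)=152
lo=6(71)+hi=7(95)=166

Yes: 71+95=166


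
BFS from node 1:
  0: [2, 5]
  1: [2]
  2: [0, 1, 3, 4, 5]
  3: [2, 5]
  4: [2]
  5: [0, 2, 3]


Visit 1, enqueue [2]
Visit 2, enqueue [0, 3, 4, 5]
Visit 0, enqueue []
Visit 3, enqueue []
Visit 4, enqueue []
Visit 5, enqueue []

BFS order: [1, 2, 0, 3, 4, 5]


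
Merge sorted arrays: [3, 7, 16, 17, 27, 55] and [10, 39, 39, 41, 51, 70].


Take 3 from A
Take 7 from A
Take 10 from B
Take 16 from A
Take 17 from A
Take 27 from A
Take 39 from B
Take 39 from B
Take 41 from B
Take 51 from B
Take 55 from A

Merged: [3, 7, 10, 16, 17, 27, 39, 39, 41, 51, 55, 70]


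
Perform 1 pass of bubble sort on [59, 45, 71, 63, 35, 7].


Initial: [59, 45, 71, 63, 35, 7]
Pass 1: [45, 59, 63, 35, 7, 71] (4 swaps)

After 1 pass: [45, 59, 63, 35, 7, 71]


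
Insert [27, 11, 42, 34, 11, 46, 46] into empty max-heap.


Insert 27: [27]
Insert 11: [27, 11]
Insert 42: [42, 11, 27]
Insert 34: [42, 34, 27, 11]
Insert 11: [42, 34, 27, 11, 11]
Insert 46: [46, 34, 42, 11, 11, 27]
Insert 46: [46, 34, 46, 11, 11, 27, 42]

Final heap: [46, 34, 46, 11, 11, 27, 42]


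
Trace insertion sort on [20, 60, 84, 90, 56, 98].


Initial: [20, 60, 84, 90, 56, 98]
Insert 60: [20, 60, 84, 90, 56, 98]
Insert 84: [20, 60, 84, 90, 56, 98]
Insert 90: [20, 60, 84, 90, 56, 98]
Insert 56: [20, 56, 60, 84, 90, 98]
Insert 98: [20, 56, 60, 84, 90, 98]

Sorted: [20, 56, 60, 84, 90, 98]


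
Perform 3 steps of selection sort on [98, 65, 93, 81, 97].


Initial: [98, 65, 93, 81, 97]
Step 1: min=65 at 1
  Swap: [65, 98, 93, 81, 97]
Step 2: min=81 at 3
  Swap: [65, 81, 93, 98, 97]
Step 3: min=93 at 2
  Swap: [65, 81, 93, 98, 97]

After 3 steps: [65, 81, 93, 98, 97]


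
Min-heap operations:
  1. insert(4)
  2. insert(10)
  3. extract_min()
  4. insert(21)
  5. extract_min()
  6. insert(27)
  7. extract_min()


insert(4) -> [4]
insert(10) -> [4, 10]
extract_min()->4, [10]
insert(21) -> [10, 21]
extract_min()->10, [21]
insert(27) -> [21, 27]
extract_min()->21, [27]

Final heap: [27]


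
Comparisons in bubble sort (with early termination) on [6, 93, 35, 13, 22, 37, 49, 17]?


Algorithm: bubble sort (with early termination)
Input: [6, 93, 35, 13, 22, 37, 49, 17]
Sorted: [6, 13, 17, 22, 35, 37, 49, 93]

27


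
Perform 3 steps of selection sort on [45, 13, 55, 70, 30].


Initial: [45, 13, 55, 70, 30]
Step 1: min=13 at 1
  Swap: [13, 45, 55, 70, 30]
Step 2: min=30 at 4
  Swap: [13, 30, 55, 70, 45]
Step 3: min=45 at 4
  Swap: [13, 30, 45, 70, 55]

After 3 steps: [13, 30, 45, 70, 55]


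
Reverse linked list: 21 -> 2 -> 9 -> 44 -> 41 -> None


Step 1: curr=21, set curr.next=prev(None) | reversed so far: 21
Step 2: curr=2, set curr.next=prev(21) | reversed so far: 2 -> 21
Step 3: curr=9, set curr.next=prev(2) | reversed so far: 9 -> 2 -> 21
Step 4: curr=44, set curr.next=prev(9) | reversed so far: 44 -> 9 -> 2 -> 21
Step 5: curr=41, set curr.next=prev(44) | reversed so far: 41 -> 44 -> 9 -> 2 -> 21

41 -> 44 -> 9 -> 2 -> 21 -> None


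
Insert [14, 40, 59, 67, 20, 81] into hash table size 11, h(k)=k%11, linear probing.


Insert 14: h=3 -> slot 3
Insert 40: h=7 -> slot 7
Insert 59: h=4 -> slot 4
Insert 67: h=1 -> slot 1
Insert 20: h=9 -> slot 9
Insert 81: h=4, 1 probes -> slot 5

Table: [None, 67, None, 14, 59, 81, None, 40, None, 20, None]


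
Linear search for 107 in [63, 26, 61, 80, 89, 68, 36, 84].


i=0: 63!=107
i=1: 26!=107
i=2: 61!=107
i=3: 80!=107
i=4: 89!=107
i=5: 68!=107
i=6: 36!=107
i=7: 84!=107

Not found, 8 comps


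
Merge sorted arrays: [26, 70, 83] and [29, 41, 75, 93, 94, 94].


Take 26 from A
Take 29 from B
Take 41 from B
Take 70 from A
Take 75 from B
Take 83 from A

Merged: [26, 29, 41, 70, 75, 83, 93, 94, 94]


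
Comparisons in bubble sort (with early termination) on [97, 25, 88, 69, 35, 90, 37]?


Algorithm: bubble sort (with early termination)
Input: [97, 25, 88, 69, 35, 90, 37]
Sorted: [25, 35, 37, 69, 88, 90, 97]

20


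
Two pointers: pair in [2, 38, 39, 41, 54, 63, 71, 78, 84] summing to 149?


lo=0(2)+hi=8(84)=86
lo=1(38)+hi=8(84)=122
lo=2(39)+hi=8(84)=123
lo=3(41)+hi=8(84)=125
lo=4(54)+hi=8(84)=138
lo=5(63)+hi=8(84)=147
lo=6(71)+hi=8(84)=155
lo=6(71)+hi=7(78)=149

Yes: 71+78=149


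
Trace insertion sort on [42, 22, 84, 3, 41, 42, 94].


Initial: [42, 22, 84, 3, 41, 42, 94]
Insert 22: [22, 42, 84, 3, 41, 42, 94]
Insert 84: [22, 42, 84, 3, 41, 42, 94]
Insert 3: [3, 22, 42, 84, 41, 42, 94]
Insert 41: [3, 22, 41, 42, 84, 42, 94]
Insert 42: [3, 22, 41, 42, 42, 84, 94]
Insert 94: [3, 22, 41, 42, 42, 84, 94]

Sorted: [3, 22, 41, 42, 42, 84, 94]


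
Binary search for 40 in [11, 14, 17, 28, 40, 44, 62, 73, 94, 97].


Step 1: lo=0, hi=9, mid=4, val=40

Found at index 4


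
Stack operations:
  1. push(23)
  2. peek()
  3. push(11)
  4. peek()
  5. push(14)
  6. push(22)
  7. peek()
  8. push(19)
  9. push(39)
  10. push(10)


push(23) -> [23]
peek()->23
push(11) -> [23, 11]
peek()->11
push(14) -> [23, 11, 14]
push(22) -> [23, 11, 14, 22]
peek()->22
push(19) -> [23, 11, 14, 22, 19]
push(39) -> [23, 11, 14, 22, 19, 39]
push(10) -> [23, 11, 14, 22, 19, 39, 10]

Final stack: [23, 11, 14, 22, 19, 39, 10]


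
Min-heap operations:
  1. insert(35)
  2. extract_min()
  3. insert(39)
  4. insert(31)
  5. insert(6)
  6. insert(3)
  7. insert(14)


insert(35) -> [35]
extract_min()->35, []
insert(39) -> [39]
insert(31) -> [31, 39]
insert(6) -> [6, 39, 31]
insert(3) -> [3, 6, 31, 39]
insert(14) -> [3, 6, 31, 39, 14]

Final heap: [3, 6, 31, 39, 14]


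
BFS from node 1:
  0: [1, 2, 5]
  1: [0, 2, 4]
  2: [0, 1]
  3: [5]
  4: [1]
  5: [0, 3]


Visit 1, enqueue [0, 2, 4]
Visit 0, enqueue [5]
Visit 2, enqueue []
Visit 4, enqueue []
Visit 5, enqueue [3]
Visit 3, enqueue []

BFS order: [1, 0, 2, 4, 5, 3]


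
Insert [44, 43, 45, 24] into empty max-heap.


Insert 44: [44]
Insert 43: [44, 43]
Insert 45: [45, 43, 44]
Insert 24: [45, 43, 44, 24]

Final heap: [45, 43, 44, 24]


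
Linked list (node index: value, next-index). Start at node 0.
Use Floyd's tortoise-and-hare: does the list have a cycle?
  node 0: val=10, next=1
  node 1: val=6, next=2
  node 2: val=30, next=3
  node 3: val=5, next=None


Floyd's tortoise (slow, +1) and hare (fast, +2):
  init: slow=0, fast=0
  step 1: slow=1, fast=2
  step 2: fast 2->3->None, no cycle

Cycle: no


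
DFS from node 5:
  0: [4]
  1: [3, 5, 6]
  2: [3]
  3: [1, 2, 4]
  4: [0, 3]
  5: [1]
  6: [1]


Visit 5, push [1]
Visit 1, push [6, 3]
Visit 3, push [4, 2]
Visit 2, push []
Visit 4, push [0]
Visit 0, push []
Visit 6, push []

DFS order: [5, 1, 3, 2, 4, 0, 6]


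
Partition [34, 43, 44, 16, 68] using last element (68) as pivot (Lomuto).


Pivot: 68
  34 <= 68: advance i (no swap)
  43 <= 68: advance i (no swap)
  44 <= 68: advance i (no swap)
  16 <= 68: advance i (no swap)
Place pivot at 4: [34, 43, 44, 16, 68]

Partitioned: [34, 43, 44, 16, 68]


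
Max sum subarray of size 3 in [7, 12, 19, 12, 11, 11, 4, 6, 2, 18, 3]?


[0:3]: 38
[1:4]: 43
[2:5]: 42
[3:6]: 34
[4:7]: 26
[5:8]: 21
[6:9]: 12
[7:10]: 26
[8:11]: 23

Max: 43 at [1:4]


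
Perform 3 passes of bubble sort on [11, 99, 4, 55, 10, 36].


Initial: [11, 99, 4, 55, 10, 36]
Pass 1: [11, 4, 55, 10, 36, 99] (4 swaps)
Pass 2: [4, 11, 10, 36, 55, 99] (3 swaps)
Pass 3: [4, 10, 11, 36, 55, 99] (1 swaps)

After 3 passes: [4, 10, 11, 36, 55, 99]


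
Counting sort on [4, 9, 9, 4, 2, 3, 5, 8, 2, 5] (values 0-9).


Input: [4, 9, 9, 4, 2, 3, 5, 8, 2, 5]
Counts: [0, 0, 2, 1, 2, 2, 0, 0, 1, 2]

Sorted: [2, 2, 3, 4, 4, 5, 5, 8, 9, 9]


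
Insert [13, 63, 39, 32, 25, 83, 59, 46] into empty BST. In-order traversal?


Insert 13: root
Insert 63: R from 13
Insert 39: R from 13 -> L from 63
Insert 32: R from 13 -> L from 63 -> L from 39
Insert 25: R from 13 -> L from 63 -> L from 39 -> L from 32
Insert 83: R from 13 -> R from 63
Insert 59: R from 13 -> L from 63 -> R from 39
Insert 46: R from 13 -> L from 63 -> R from 39 -> L from 59

In-order: [13, 25, 32, 39, 46, 59, 63, 83]


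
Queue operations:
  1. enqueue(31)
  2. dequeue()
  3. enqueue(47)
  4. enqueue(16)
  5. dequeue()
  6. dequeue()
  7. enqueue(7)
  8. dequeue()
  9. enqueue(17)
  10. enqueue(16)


enqueue(31) -> [31]
dequeue()->31, []
enqueue(47) -> [47]
enqueue(16) -> [47, 16]
dequeue()->47, [16]
dequeue()->16, []
enqueue(7) -> [7]
dequeue()->7, []
enqueue(17) -> [17]
enqueue(16) -> [17, 16]

Final queue: [17, 16]


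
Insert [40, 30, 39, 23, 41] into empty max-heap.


Insert 40: [40]
Insert 30: [40, 30]
Insert 39: [40, 30, 39]
Insert 23: [40, 30, 39, 23]
Insert 41: [41, 40, 39, 23, 30]

Final heap: [41, 40, 39, 23, 30]


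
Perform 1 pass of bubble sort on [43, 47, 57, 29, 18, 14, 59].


Initial: [43, 47, 57, 29, 18, 14, 59]
Pass 1: [43, 47, 29, 18, 14, 57, 59] (3 swaps)

After 1 pass: [43, 47, 29, 18, 14, 57, 59]


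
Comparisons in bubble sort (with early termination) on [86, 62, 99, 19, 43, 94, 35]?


Algorithm: bubble sort (with early termination)
Input: [86, 62, 99, 19, 43, 94, 35]
Sorted: [19, 35, 43, 62, 86, 94, 99]

21


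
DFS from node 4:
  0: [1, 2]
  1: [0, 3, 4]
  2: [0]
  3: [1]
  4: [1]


Visit 4, push [1]
Visit 1, push [3, 0]
Visit 0, push [2]
Visit 2, push []
Visit 3, push []

DFS order: [4, 1, 0, 2, 3]


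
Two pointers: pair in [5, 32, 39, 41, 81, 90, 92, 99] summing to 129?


lo=0(5)+hi=7(99)=104
lo=1(32)+hi=7(99)=131
lo=1(32)+hi=6(92)=124
lo=2(39)+hi=6(92)=131
lo=2(39)+hi=5(90)=129

Yes: 39+90=129


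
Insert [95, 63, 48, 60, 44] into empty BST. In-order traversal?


Insert 95: root
Insert 63: L from 95
Insert 48: L from 95 -> L from 63
Insert 60: L from 95 -> L from 63 -> R from 48
Insert 44: L from 95 -> L from 63 -> L from 48

In-order: [44, 48, 60, 63, 95]


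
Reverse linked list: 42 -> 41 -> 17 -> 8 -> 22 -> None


Step 1: curr=42, set curr.next=prev(None) | reversed so far: 42
Step 2: curr=41, set curr.next=prev(42) | reversed so far: 41 -> 42
Step 3: curr=17, set curr.next=prev(41) | reversed so far: 17 -> 41 -> 42
Step 4: curr=8, set curr.next=prev(17) | reversed so far: 8 -> 17 -> 41 -> 42
Step 5: curr=22, set curr.next=prev(8) | reversed so far: 22 -> 8 -> 17 -> 41 -> 42

22 -> 8 -> 17 -> 41 -> 42 -> None


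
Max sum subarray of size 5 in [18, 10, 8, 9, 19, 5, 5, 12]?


[0:5]: 64
[1:6]: 51
[2:7]: 46
[3:8]: 50

Max: 64 at [0:5]


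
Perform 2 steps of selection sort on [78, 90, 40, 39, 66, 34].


Initial: [78, 90, 40, 39, 66, 34]
Step 1: min=34 at 5
  Swap: [34, 90, 40, 39, 66, 78]
Step 2: min=39 at 3
  Swap: [34, 39, 40, 90, 66, 78]

After 2 steps: [34, 39, 40, 90, 66, 78]


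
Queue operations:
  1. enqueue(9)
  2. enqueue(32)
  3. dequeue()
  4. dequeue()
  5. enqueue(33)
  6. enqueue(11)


enqueue(9) -> [9]
enqueue(32) -> [9, 32]
dequeue()->9, [32]
dequeue()->32, []
enqueue(33) -> [33]
enqueue(11) -> [33, 11]

Final queue: [33, 11]


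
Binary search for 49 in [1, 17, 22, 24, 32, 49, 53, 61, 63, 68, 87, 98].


Step 1: lo=0, hi=11, mid=5, val=49

Found at index 5


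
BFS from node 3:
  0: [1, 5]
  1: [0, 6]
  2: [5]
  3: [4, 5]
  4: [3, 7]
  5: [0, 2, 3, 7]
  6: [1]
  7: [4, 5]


Visit 3, enqueue [4, 5]
Visit 4, enqueue [7]
Visit 5, enqueue [0, 2]
Visit 7, enqueue []
Visit 0, enqueue [1]
Visit 2, enqueue []
Visit 1, enqueue [6]
Visit 6, enqueue []

BFS order: [3, 4, 5, 7, 0, 2, 1, 6]


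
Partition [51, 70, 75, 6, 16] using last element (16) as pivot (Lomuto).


Pivot: 16
  6 <= 16: swap -> [6, 70, 75, 51, 16]
Place pivot at 1: [6, 16, 75, 51, 70]

Partitioned: [6, 16, 75, 51, 70]


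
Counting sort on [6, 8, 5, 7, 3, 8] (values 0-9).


Input: [6, 8, 5, 7, 3, 8]
Counts: [0, 0, 0, 1, 0, 1, 1, 1, 2, 0]

Sorted: [3, 5, 6, 7, 8, 8]


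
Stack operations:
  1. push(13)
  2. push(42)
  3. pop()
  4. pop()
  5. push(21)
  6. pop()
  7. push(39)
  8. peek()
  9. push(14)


push(13) -> [13]
push(42) -> [13, 42]
pop()->42, [13]
pop()->13, []
push(21) -> [21]
pop()->21, []
push(39) -> [39]
peek()->39
push(14) -> [39, 14]

Final stack: [39, 14]


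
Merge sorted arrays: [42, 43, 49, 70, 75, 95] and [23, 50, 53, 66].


Take 23 from B
Take 42 from A
Take 43 from A
Take 49 from A
Take 50 from B
Take 53 from B
Take 66 from B

Merged: [23, 42, 43, 49, 50, 53, 66, 70, 75, 95]


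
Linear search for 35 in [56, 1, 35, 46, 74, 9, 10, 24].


i=0: 56!=35
i=1: 1!=35
i=2: 35==35 found!

Found at 2, 3 comps


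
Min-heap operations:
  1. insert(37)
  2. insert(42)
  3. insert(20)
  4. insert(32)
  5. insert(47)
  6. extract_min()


insert(37) -> [37]
insert(42) -> [37, 42]
insert(20) -> [20, 42, 37]
insert(32) -> [20, 32, 37, 42]
insert(47) -> [20, 32, 37, 42, 47]
extract_min()->20, [32, 42, 37, 47]

Final heap: [32, 42, 37, 47]


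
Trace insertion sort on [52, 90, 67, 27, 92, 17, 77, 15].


Initial: [52, 90, 67, 27, 92, 17, 77, 15]
Insert 90: [52, 90, 67, 27, 92, 17, 77, 15]
Insert 67: [52, 67, 90, 27, 92, 17, 77, 15]
Insert 27: [27, 52, 67, 90, 92, 17, 77, 15]
Insert 92: [27, 52, 67, 90, 92, 17, 77, 15]
Insert 17: [17, 27, 52, 67, 90, 92, 77, 15]
Insert 77: [17, 27, 52, 67, 77, 90, 92, 15]
Insert 15: [15, 17, 27, 52, 67, 77, 90, 92]

Sorted: [15, 17, 27, 52, 67, 77, 90, 92]


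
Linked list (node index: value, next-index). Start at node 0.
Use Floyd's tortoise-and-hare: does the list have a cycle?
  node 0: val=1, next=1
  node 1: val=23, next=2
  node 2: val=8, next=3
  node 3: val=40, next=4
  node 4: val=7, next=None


Floyd's tortoise (slow, +1) and hare (fast, +2):
  init: slow=0, fast=0
  step 1: slow=1, fast=2
  step 2: slow=2, fast=4
  step 3: fast -> None, no cycle

Cycle: no


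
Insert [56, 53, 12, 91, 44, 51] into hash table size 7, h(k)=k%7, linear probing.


Insert 56: h=0 -> slot 0
Insert 53: h=4 -> slot 4
Insert 12: h=5 -> slot 5
Insert 91: h=0, 1 probes -> slot 1
Insert 44: h=2 -> slot 2
Insert 51: h=2, 1 probes -> slot 3

Table: [56, 91, 44, 51, 53, 12, None]


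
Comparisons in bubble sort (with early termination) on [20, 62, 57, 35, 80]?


Algorithm: bubble sort (with early termination)
Input: [20, 62, 57, 35, 80]
Sorted: [20, 35, 57, 62, 80]

9


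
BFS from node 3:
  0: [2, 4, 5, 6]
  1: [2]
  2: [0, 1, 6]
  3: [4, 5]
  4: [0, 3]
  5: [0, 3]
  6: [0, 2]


Visit 3, enqueue [4, 5]
Visit 4, enqueue [0]
Visit 5, enqueue []
Visit 0, enqueue [2, 6]
Visit 2, enqueue [1]
Visit 6, enqueue []
Visit 1, enqueue []

BFS order: [3, 4, 5, 0, 2, 6, 1]


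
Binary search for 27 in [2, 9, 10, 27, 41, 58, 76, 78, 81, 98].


Step 1: lo=0, hi=9, mid=4, val=41
Step 2: lo=0, hi=3, mid=1, val=9
Step 3: lo=2, hi=3, mid=2, val=10
Step 4: lo=3, hi=3, mid=3, val=27

Found at index 3


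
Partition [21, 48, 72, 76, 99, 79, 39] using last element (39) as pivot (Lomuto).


Pivot: 39
  21 <= 39: advance i (no swap)
Place pivot at 1: [21, 39, 72, 76, 99, 79, 48]

Partitioned: [21, 39, 72, 76, 99, 79, 48]


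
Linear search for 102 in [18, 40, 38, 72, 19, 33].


i=0: 18!=102
i=1: 40!=102
i=2: 38!=102
i=3: 72!=102
i=4: 19!=102
i=5: 33!=102

Not found, 6 comps


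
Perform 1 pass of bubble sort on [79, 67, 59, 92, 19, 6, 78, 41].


Initial: [79, 67, 59, 92, 19, 6, 78, 41]
Pass 1: [67, 59, 79, 19, 6, 78, 41, 92] (6 swaps)

After 1 pass: [67, 59, 79, 19, 6, 78, 41, 92]


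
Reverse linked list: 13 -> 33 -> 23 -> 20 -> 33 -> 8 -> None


Step 1: curr=13, set curr.next=prev(None) | reversed so far: 13
Step 2: curr=33, set curr.next=prev(13) | reversed so far: 33 -> 13
Step 3: curr=23, set curr.next=prev(33) | reversed so far: 23 -> 33 -> 13
Step 4: curr=20, set curr.next=prev(23) | reversed so far: 20 -> 23 -> 33 -> 13
Step 5: curr=33, set curr.next=prev(20) | reversed so far: 33 -> 20 -> 23 -> 33 -> 13
Step 6: curr=8, set curr.next=prev(33) | reversed so far: 8 -> 33 -> 20 -> 23 -> 33 -> 13

8 -> 33 -> 20 -> 23 -> 33 -> 13 -> None


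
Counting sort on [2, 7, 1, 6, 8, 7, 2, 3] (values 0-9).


Input: [2, 7, 1, 6, 8, 7, 2, 3]
Counts: [0, 1, 2, 1, 0, 0, 1, 2, 1, 0]

Sorted: [1, 2, 2, 3, 6, 7, 7, 8]


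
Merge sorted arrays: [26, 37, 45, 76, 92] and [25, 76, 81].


Take 25 from B
Take 26 from A
Take 37 from A
Take 45 from A
Take 76 from A
Take 76 from B
Take 81 from B

Merged: [25, 26, 37, 45, 76, 76, 81, 92]


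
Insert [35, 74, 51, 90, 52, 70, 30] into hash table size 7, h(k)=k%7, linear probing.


Insert 35: h=0 -> slot 0
Insert 74: h=4 -> slot 4
Insert 51: h=2 -> slot 2
Insert 90: h=6 -> slot 6
Insert 52: h=3 -> slot 3
Insert 70: h=0, 1 probes -> slot 1
Insert 30: h=2, 3 probes -> slot 5

Table: [35, 70, 51, 52, 74, 30, 90]


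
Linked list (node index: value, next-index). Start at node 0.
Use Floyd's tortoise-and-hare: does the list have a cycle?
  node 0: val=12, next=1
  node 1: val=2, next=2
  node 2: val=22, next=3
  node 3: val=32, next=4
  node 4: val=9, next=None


Floyd's tortoise (slow, +1) and hare (fast, +2):
  init: slow=0, fast=0
  step 1: slow=1, fast=2
  step 2: slow=2, fast=4
  step 3: fast -> None, no cycle

Cycle: no


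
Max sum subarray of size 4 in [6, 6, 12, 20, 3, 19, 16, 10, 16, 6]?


[0:4]: 44
[1:5]: 41
[2:6]: 54
[3:7]: 58
[4:8]: 48
[5:9]: 61
[6:10]: 48

Max: 61 at [5:9]


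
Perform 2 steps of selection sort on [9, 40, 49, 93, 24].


Initial: [9, 40, 49, 93, 24]
Step 1: min=9 at 0
  Swap: [9, 40, 49, 93, 24]
Step 2: min=24 at 4
  Swap: [9, 24, 49, 93, 40]

After 2 steps: [9, 24, 49, 93, 40]


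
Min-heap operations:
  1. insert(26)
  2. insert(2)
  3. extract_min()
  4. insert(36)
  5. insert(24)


insert(26) -> [26]
insert(2) -> [2, 26]
extract_min()->2, [26]
insert(36) -> [26, 36]
insert(24) -> [24, 36, 26]

Final heap: [24, 36, 26]


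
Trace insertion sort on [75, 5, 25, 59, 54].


Initial: [75, 5, 25, 59, 54]
Insert 5: [5, 75, 25, 59, 54]
Insert 25: [5, 25, 75, 59, 54]
Insert 59: [5, 25, 59, 75, 54]
Insert 54: [5, 25, 54, 59, 75]

Sorted: [5, 25, 54, 59, 75]


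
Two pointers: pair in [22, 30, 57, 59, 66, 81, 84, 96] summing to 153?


lo=0(22)+hi=7(96)=118
lo=1(30)+hi=7(96)=126
lo=2(57)+hi=7(96)=153

Yes: 57+96=153


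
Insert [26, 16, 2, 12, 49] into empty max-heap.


Insert 26: [26]
Insert 16: [26, 16]
Insert 2: [26, 16, 2]
Insert 12: [26, 16, 2, 12]
Insert 49: [49, 26, 2, 12, 16]

Final heap: [49, 26, 2, 12, 16]


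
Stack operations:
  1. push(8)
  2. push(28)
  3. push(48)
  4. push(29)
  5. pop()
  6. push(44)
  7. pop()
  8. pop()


push(8) -> [8]
push(28) -> [8, 28]
push(48) -> [8, 28, 48]
push(29) -> [8, 28, 48, 29]
pop()->29, [8, 28, 48]
push(44) -> [8, 28, 48, 44]
pop()->44, [8, 28, 48]
pop()->48, [8, 28]

Final stack: [8, 28]


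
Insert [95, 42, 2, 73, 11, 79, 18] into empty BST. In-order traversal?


Insert 95: root
Insert 42: L from 95
Insert 2: L from 95 -> L from 42
Insert 73: L from 95 -> R from 42
Insert 11: L from 95 -> L from 42 -> R from 2
Insert 79: L from 95 -> R from 42 -> R from 73
Insert 18: L from 95 -> L from 42 -> R from 2 -> R from 11

In-order: [2, 11, 18, 42, 73, 79, 95]


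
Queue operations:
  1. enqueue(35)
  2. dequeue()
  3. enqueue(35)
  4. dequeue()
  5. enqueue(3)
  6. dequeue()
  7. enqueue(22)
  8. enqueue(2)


enqueue(35) -> [35]
dequeue()->35, []
enqueue(35) -> [35]
dequeue()->35, []
enqueue(3) -> [3]
dequeue()->3, []
enqueue(22) -> [22]
enqueue(2) -> [22, 2]

Final queue: [22, 2]


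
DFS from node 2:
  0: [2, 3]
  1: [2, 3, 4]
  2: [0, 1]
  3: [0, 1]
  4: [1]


Visit 2, push [1, 0]
Visit 0, push [3]
Visit 3, push [1]
Visit 1, push [4]
Visit 4, push []

DFS order: [2, 0, 3, 1, 4]


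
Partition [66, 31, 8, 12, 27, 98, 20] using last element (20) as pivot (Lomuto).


Pivot: 20
  8 <= 20: swap -> [8, 31, 66, 12, 27, 98, 20]
  12 <= 20: swap -> [8, 12, 66, 31, 27, 98, 20]
Place pivot at 2: [8, 12, 20, 31, 27, 98, 66]

Partitioned: [8, 12, 20, 31, 27, 98, 66]


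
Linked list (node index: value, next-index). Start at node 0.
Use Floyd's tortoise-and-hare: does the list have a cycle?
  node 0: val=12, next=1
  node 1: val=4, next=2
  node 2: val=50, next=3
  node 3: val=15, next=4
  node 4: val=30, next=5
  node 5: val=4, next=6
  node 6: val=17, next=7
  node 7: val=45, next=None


Floyd's tortoise (slow, +1) and hare (fast, +2):
  init: slow=0, fast=0
  step 1: slow=1, fast=2
  step 2: slow=2, fast=4
  step 3: slow=3, fast=6
  step 4: fast 6->7->None, no cycle

Cycle: no


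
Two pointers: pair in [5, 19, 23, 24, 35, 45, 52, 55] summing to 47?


lo=0(5)+hi=7(55)=60
lo=0(5)+hi=6(52)=57
lo=0(5)+hi=5(45)=50
lo=0(5)+hi=4(35)=40
lo=1(19)+hi=4(35)=54
lo=1(19)+hi=3(24)=43
lo=2(23)+hi=3(24)=47

Yes: 23+24=47


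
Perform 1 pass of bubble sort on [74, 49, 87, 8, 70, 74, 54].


Initial: [74, 49, 87, 8, 70, 74, 54]
Pass 1: [49, 74, 8, 70, 74, 54, 87] (5 swaps)

After 1 pass: [49, 74, 8, 70, 74, 54, 87]


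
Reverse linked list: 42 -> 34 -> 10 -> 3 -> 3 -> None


Step 1: curr=42, set curr.next=prev(None) | reversed so far: 42
Step 2: curr=34, set curr.next=prev(42) | reversed so far: 34 -> 42
Step 3: curr=10, set curr.next=prev(34) | reversed so far: 10 -> 34 -> 42
Step 4: curr=3, set curr.next=prev(10) | reversed so far: 3 -> 10 -> 34 -> 42
Step 5: curr=3, set curr.next=prev(3) | reversed so far: 3 -> 3 -> 10 -> 34 -> 42

3 -> 3 -> 10 -> 34 -> 42 -> None


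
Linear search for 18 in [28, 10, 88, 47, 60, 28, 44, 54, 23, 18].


i=0: 28!=18
i=1: 10!=18
i=2: 88!=18
i=3: 47!=18
i=4: 60!=18
i=5: 28!=18
i=6: 44!=18
i=7: 54!=18
i=8: 23!=18
i=9: 18==18 found!

Found at 9, 10 comps


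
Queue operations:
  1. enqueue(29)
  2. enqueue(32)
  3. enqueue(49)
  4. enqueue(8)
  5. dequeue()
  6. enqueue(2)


enqueue(29) -> [29]
enqueue(32) -> [29, 32]
enqueue(49) -> [29, 32, 49]
enqueue(8) -> [29, 32, 49, 8]
dequeue()->29, [32, 49, 8]
enqueue(2) -> [32, 49, 8, 2]

Final queue: [32, 49, 8, 2]


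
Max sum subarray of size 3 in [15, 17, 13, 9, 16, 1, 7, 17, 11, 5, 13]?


[0:3]: 45
[1:4]: 39
[2:5]: 38
[3:6]: 26
[4:7]: 24
[5:8]: 25
[6:9]: 35
[7:10]: 33
[8:11]: 29

Max: 45 at [0:3]


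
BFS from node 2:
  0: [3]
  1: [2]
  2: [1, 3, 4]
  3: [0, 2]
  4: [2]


Visit 2, enqueue [1, 3, 4]
Visit 1, enqueue []
Visit 3, enqueue [0]
Visit 4, enqueue []
Visit 0, enqueue []

BFS order: [2, 1, 3, 4, 0]


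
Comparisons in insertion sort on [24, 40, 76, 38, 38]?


Algorithm: insertion sort
Input: [24, 40, 76, 38, 38]
Sorted: [24, 38, 38, 40, 76]

8


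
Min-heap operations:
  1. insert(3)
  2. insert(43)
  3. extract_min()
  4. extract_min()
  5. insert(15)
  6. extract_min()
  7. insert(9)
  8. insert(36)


insert(3) -> [3]
insert(43) -> [3, 43]
extract_min()->3, [43]
extract_min()->43, []
insert(15) -> [15]
extract_min()->15, []
insert(9) -> [9]
insert(36) -> [9, 36]

Final heap: [9, 36]


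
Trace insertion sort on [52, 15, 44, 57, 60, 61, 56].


Initial: [52, 15, 44, 57, 60, 61, 56]
Insert 15: [15, 52, 44, 57, 60, 61, 56]
Insert 44: [15, 44, 52, 57, 60, 61, 56]
Insert 57: [15, 44, 52, 57, 60, 61, 56]
Insert 60: [15, 44, 52, 57, 60, 61, 56]
Insert 61: [15, 44, 52, 57, 60, 61, 56]
Insert 56: [15, 44, 52, 56, 57, 60, 61]

Sorted: [15, 44, 52, 56, 57, 60, 61]


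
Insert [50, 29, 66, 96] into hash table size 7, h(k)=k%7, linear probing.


Insert 50: h=1 -> slot 1
Insert 29: h=1, 1 probes -> slot 2
Insert 66: h=3 -> slot 3
Insert 96: h=5 -> slot 5

Table: [None, 50, 29, 66, None, 96, None]


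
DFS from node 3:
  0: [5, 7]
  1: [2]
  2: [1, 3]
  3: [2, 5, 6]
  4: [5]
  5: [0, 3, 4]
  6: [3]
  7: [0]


Visit 3, push [6, 5, 2]
Visit 2, push [1]
Visit 1, push []
Visit 5, push [4, 0]
Visit 0, push [7]
Visit 7, push []
Visit 4, push []
Visit 6, push []

DFS order: [3, 2, 1, 5, 0, 7, 4, 6]


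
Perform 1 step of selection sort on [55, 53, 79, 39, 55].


Initial: [55, 53, 79, 39, 55]
Step 1: min=39 at 3
  Swap: [39, 53, 79, 55, 55]

After 1 step: [39, 53, 79, 55, 55]


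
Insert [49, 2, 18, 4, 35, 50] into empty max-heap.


Insert 49: [49]
Insert 2: [49, 2]
Insert 18: [49, 2, 18]
Insert 4: [49, 4, 18, 2]
Insert 35: [49, 35, 18, 2, 4]
Insert 50: [50, 35, 49, 2, 4, 18]

Final heap: [50, 35, 49, 2, 4, 18]


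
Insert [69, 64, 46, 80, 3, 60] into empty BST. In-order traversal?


Insert 69: root
Insert 64: L from 69
Insert 46: L from 69 -> L from 64
Insert 80: R from 69
Insert 3: L from 69 -> L from 64 -> L from 46
Insert 60: L from 69 -> L from 64 -> R from 46

In-order: [3, 46, 60, 64, 69, 80]


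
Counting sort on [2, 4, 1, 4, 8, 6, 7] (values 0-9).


Input: [2, 4, 1, 4, 8, 6, 7]
Counts: [0, 1, 1, 0, 2, 0, 1, 1, 1, 0]

Sorted: [1, 2, 4, 4, 6, 7, 8]


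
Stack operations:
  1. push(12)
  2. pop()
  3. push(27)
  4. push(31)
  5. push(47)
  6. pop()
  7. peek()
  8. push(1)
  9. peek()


push(12) -> [12]
pop()->12, []
push(27) -> [27]
push(31) -> [27, 31]
push(47) -> [27, 31, 47]
pop()->47, [27, 31]
peek()->31
push(1) -> [27, 31, 1]
peek()->1

Final stack: [27, 31, 1]


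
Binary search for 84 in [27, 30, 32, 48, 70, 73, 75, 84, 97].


Step 1: lo=0, hi=8, mid=4, val=70
Step 2: lo=5, hi=8, mid=6, val=75
Step 3: lo=7, hi=8, mid=7, val=84

Found at index 7


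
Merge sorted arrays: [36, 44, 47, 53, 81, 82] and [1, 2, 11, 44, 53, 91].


Take 1 from B
Take 2 from B
Take 11 from B
Take 36 from A
Take 44 from A
Take 44 from B
Take 47 from A
Take 53 from A
Take 53 from B
Take 81 from A
Take 82 from A

Merged: [1, 2, 11, 36, 44, 44, 47, 53, 53, 81, 82, 91]


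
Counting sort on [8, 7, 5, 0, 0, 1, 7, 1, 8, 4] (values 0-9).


Input: [8, 7, 5, 0, 0, 1, 7, 1, 8, 4]
Counts: [2, 2, 0, 0, 1, 1, 0, 2, 2, 0]

Sorted: [0, 0, 1, 1, 4, 5, 7, 7, 8, 8]


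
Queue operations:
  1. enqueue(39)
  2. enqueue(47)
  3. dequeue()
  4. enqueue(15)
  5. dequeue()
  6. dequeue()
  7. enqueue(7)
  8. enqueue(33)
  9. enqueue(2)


enqueue(39) -> [39]
enqueue(47) -> [39, 47]
dequeue()->39, [47]
enqueue(15) -> [47, 15]
dequeue()->47, [15]
dequeue()->15, []
enqueue(7) -> [7]
enqueue(33) -> [7, 33]
enqueue(2) -> [7, 33, 2]

Final queue: [7, 33, 2]


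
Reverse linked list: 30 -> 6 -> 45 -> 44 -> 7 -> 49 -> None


Step 1: curr=30, set curr.next=prev(None) | reversed so far: 30
Step 2: curr=6, set curr.next=prev(30) | reversed so far: 6 -> 30
Step 3: curr=45, set curr.next=prev(6) | reversed so far: 45 -> 6 -> 30
Step 4: curr=44, set curr.next=prev(45) | reversed so far: 44 -> 45 -> 6 -> 30
Step 5: curr=7, set curr.next=prev(44) | reversed so far: 7 -> 44 -> 45 -> 6 -> 30
Step 6: curr=49, set curr.next=prev(7) | reversed so far: 49 -> 7 -> 44 -> 45 -> 6 -> 30

49 -> 7 -> 44 -> 45 -> 6 -> 30 -> None


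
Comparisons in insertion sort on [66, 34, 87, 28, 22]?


Algorithm: insertion sort
Input: [66, 34, 87, 28, 22]
Sorted: [22, 28, 34, 66, 87]

9


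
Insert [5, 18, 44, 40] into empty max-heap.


Insert 5: [5]
Insert 18: [18, 5]
Insert 44: [44, 5, 18]
Insert 40: [44, 40, 18, 5]

Final heap: [44, 40, 18, 5]


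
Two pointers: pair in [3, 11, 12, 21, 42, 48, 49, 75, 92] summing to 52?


lo=0(3)+hi=8(92)=95
lo=0(3)+hi=7(75)=78
lo=0(3)+hi=6(49)=52

Yes: 3+49=52


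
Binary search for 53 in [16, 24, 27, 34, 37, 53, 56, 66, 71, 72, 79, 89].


Step 1: lo=0, hi=11, mid=5, val=53

Found at index 5


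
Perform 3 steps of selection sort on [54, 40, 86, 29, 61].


Initial: [54, 40, 86, 29, 61]
Step 1: min=29 at 3
  Swap: [29, 40, 86, 54, 61]
Step 2: min=40 at 1
  Swap: [29, 40, 86, 54, 61]
Step 3: min=54 at 3
  Swap: [29, 40, 54, 86, 61]

After 3 steps: [29, 40, 54, 86, 61]


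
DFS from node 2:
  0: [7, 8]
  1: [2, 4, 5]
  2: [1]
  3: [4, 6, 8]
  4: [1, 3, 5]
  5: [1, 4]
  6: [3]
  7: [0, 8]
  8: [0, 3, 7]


Visit 2, push [1]
Visit 1, push [5, 4]
Visit 4, push [5, 3]
Visit 3, push [8, 6]
Visit 6, push []
Visit 8, push [7, 0]
Visit 0, push [7]
Visit 7, push []
Visit 5, push []

DFS order: [2, 1, 4, 3, 6, 8, 0, 7, 5]


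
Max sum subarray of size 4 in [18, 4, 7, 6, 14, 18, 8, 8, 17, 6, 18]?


[0:4]: 35
[1:5]: 31
[2:6]: 45
[3:7]: 46
[4:8]: 48
[5:9]: 51
[6:10]: 39
[7:11]: 49

Max: 51 at [5:9]


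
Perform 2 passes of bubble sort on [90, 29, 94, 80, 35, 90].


Initial: [90, 29, 94, 80, 35, 90]
Pass 1: [29, 90, 80, 35, 90, 94] (4 swaps)
Pass 2: [29, 80, 35, 90, 90, 94] (2 swaps)

After 2 passes: [29, 80, 35, 90, 90, 94]


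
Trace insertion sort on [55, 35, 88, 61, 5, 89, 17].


Initial: [55, 35, 88, 61, 5, 89, 17]
Insert 35: [35, 55, 88, 61, 5, 89, 17]
Insert 88: [35, 55, 88, 61, 5, 89, 17]
Insert 61: [35, 55, 61, 88, 5, 89, 17]
Insert 5: [5, 35, 55, 61, 88, 89, 17]
Insert 89: [5, 35, 55, 61, 88, 89, 17]
Insert 17: [5, 17, 35, 55, 61, 88, 89]

Sorted: [5, 17, 35, 55, 61, 88, 89]


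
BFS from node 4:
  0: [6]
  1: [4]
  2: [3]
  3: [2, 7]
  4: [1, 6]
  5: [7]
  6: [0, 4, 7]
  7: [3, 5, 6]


Visit 4, enqueue [1, 6]
Visit 1, enqueue []
Visit 6, enqueue [0, 7]
Visit 0, enqueue []
Visit 7, enqueue [3, 5]
Visit 3, enqueue [2]
Visit 5, enqueue []
Visit 2, enqueue []

BFS order: [4, 1, 6, 0, 7, 3, 5, 2]


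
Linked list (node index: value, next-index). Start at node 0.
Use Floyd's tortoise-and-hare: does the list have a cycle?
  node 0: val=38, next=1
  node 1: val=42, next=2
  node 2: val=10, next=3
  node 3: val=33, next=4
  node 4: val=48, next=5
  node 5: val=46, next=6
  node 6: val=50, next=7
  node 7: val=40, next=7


Floyd's tortoise (slow, +1) and hare (fast, +2):
  init: slow=0, fast=0
  step 1: slow=1, fast=2
  step 2: slow=2, fast=4
  step 3: slow=3, fast=6
  step 4: slow=4, fast=7
  step 5: slow=5, fast=7
  step 6: slow=6, fast=7
  step 7: slow=7, fast=7
  slow == fast at node 7: cycle detected

Cycle: yes


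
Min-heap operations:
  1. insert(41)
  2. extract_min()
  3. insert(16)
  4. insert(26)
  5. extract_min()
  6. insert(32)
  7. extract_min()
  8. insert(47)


insert(41) -> [41]
extract_min()->41, []
insert(16) -> [16]
insert(26) -> [16, 26]
extract_min()->16, [26]
insert(32) -> [26, 32]
extract_min()->26, [32]
insert(47) -> [32, 47]

Final heap: [32, 47]


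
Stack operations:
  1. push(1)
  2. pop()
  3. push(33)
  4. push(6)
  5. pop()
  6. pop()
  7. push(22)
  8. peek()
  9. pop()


push(1) -> [1]
pop()->1, []
push(33) -> [33]
push(6) -> [33, 6]
pop()->6, [33]
pop()->33, []
push(22) -> [22]
peek()->22
pop()->22, []

Final stack: []


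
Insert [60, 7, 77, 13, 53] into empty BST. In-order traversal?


Insert 60: root
Insert 7: L from 60
Insert 77: R from 60
Insert 13: L from 60 -> R from 7
Insert 53: L from 60 -> R from 7 -> R from 13

In-order: [7, 13, 53, 60, 77]


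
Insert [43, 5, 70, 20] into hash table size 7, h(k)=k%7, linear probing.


Insert 43: h=1 -> slot 1
Insert 5: h=5 -> slot 5
Insert 70: h=0 -> slot 0
Insert 20: h=6 -> slot 6

Table: [70, 43, None, None, None, 5, 20]


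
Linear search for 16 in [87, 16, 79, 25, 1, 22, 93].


i=0: 87!=16
i=1: 16==16 found!

Found at 1, 2 comps


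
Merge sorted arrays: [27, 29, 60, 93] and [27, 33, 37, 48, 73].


Take 27 from A
Take 27 from B
Take 29 from A
Take 33 from B
Take 37 from B
Take 48 from B
Take 60 from A
Take 73 from B

Merged: [27, 27, 29, 33, 37, 48, 60, 73, 93]


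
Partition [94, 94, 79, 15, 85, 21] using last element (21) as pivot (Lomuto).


Pivot: 21
  15 <= 21: swap -> [15, 94, 79, 94, 85, 21]
Place pivot at 1: [15, 21, 79, 94, 85, 94]

Partitioned: [15, 21, 79, 94, 85, 94]


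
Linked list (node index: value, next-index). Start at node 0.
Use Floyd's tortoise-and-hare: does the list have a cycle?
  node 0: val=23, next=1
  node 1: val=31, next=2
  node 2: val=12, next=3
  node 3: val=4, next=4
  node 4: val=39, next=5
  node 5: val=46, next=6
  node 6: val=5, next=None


Floyd's tortoise (slow, +1) and hare (fast, +2):
  init: slow=0, fast=0
  step 1: slow=1, fast=2
  step 2: slow=2, fast=4
  step 3: slow=3, fast=6
  step 4: fast -> None, no cycle

Cycle: no


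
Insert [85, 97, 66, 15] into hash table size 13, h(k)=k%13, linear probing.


Insert 85: h=7 -> slot 7
Insert 97: h=6 -> slot 6
Insert 66: h=1 -> slot 1
Insert 15: h=2 -> slot 2

Table: [None, 66, 15, None, None, None, 97, 85, None, None, None, None, None]


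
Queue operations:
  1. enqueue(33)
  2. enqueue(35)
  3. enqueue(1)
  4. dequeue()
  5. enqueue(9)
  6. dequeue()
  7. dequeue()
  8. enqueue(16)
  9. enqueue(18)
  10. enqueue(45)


enqueue(33) -> [33]
enqueue(35) -> [33, 35]
enqueue(1) -> [33, 35, 1]
dequeue()->33, [35, 1]
enqueue(9) -> [35, 1, 9]
dequeue()->35, [1, 9]
dequeue()->1, [9]
enqueue(16) -> [9, 16]
enqueue(18) -> [9, 16, 18]
enqueue(45) -> [9, 16, 18, 45]

Final queue: [9, 16, 18, 45]


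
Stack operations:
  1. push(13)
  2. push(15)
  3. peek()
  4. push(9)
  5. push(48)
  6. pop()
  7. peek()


push(13) -> [13]
push(15) -> [13, 15]
peek()->15
push(9) -> [13, 15, 9]
push(48) -> [13, 15, 9, 48]
pop()->48, [13, 15, 9]
peek()->9

Final stack: [13, 15, 9]


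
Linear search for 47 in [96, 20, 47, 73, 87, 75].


i=0: 96!=47
i=1: 20!=47
i=2: 47==47 found!

Found at 2, 3 comps


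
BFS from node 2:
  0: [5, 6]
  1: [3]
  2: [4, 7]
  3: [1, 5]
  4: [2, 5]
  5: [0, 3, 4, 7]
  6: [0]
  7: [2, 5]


Visit 2, enqueue [4, 7]
Visit 4, enqueue [5]
Visit 7, enqueue []
Visit 5, enqueue [0, 3]
Visit 0, enqueue [6]
Visit 3, enqueue [1]
Visit 6, enqueue []
Visit 1, enqueue []

BFS order: [2, 4, 7, 5, 0, 3, 6, 1]
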